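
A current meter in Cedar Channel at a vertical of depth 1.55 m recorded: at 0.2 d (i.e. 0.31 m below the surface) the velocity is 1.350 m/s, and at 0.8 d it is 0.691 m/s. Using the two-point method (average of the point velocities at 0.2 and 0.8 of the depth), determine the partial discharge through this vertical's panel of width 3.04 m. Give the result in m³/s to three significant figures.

4.81 m³/s

v̄ = (1.350 + 0.691) / 2 = 1.021 m/s
q = v̄ × d × w = 1.021 × 1.55 × 3.04 = 4.809 m³/s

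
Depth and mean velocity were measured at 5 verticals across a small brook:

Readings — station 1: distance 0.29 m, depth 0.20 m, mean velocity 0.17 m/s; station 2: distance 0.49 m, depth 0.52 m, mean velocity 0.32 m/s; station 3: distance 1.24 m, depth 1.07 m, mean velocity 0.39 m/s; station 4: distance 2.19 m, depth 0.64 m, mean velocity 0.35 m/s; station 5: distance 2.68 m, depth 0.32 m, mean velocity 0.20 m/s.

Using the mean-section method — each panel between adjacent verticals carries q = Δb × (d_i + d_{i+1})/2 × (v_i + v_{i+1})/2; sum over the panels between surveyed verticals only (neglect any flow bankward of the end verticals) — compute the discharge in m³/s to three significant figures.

Panel 1-2: Δb = 0.2 m, d̄ = (0.20+0.52)/2 = 0.36, v̄ = (0.17+0.32)/2 = 0.245 → q = 0.2×0.36×0.245 = 0.01764 m³/s
Panel 2-3: Δb = 0.75 m, d̄ = (0.52+1.07)/2 = 0.795, v̄ = (0.32+0.39)/2 = 0.355 → q = 0.75×0.795×0.355 = 0.2117 m³/s
Panel 3-4: Δb = 0.95 m, d̄ = (1.07+0.64)/2 = 0.855, v̄ = (0.39+0.35)/2 = 0.37 → q = 0.95×0.855×0.37 = 0.3005 m³/s
Panel 4-5: Δb = 0.49 m, d̄ = (0.64+0.32)/2 = 0.48, v̄ = (0.35+0.20)/2 = 0.275 → q = 0.49×0.48×0.275 = 0.06468 m³/s
Q = Σ q = 0.5945 m³/s

0.595 m³/s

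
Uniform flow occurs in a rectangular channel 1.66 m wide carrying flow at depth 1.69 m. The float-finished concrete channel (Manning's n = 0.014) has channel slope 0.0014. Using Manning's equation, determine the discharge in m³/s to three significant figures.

5.07 m³/s

A = b·y = 1.66 × 1.69 = 2.805 m²
P = b + 2y = 1.66 + 2×1.69 = 5.040 m
R = A/P = 2.805/5.040 = 0.5566 m
Q = (1/n)·A·R^(2/3)·S^(1/2) = (1/0.014) × 2.805 × 0.5566^(2/3) × 0.0014^(1/2) = 5.073 m³/s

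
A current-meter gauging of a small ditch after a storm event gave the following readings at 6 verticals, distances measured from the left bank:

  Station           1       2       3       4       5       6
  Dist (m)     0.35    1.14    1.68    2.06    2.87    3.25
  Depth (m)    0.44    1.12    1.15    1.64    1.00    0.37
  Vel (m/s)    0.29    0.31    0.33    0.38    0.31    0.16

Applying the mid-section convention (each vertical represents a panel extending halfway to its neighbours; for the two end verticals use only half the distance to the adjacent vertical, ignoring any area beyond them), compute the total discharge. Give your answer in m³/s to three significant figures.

1.02 m³/s

w_1 = (1.14 − 0.35)/2 = 0.395 m; q_1 = 0.29 × 0.44 × 0.395 = 0.05040 m³/s
w_2 = (1.68 − 0.35)/2 = 0.665 m; q_2 = 0.31 × 1.12 × 0.665 = 0.2309 m³/s
w_3 = (2.06 − 1.14)/2 = 0.46 m; q_3 = 0.33 × 1.15 × 0.46 = 0.1746 m³/s
w_4 = (2.87 − 1.68)/2 = 0.595 m; q_4 = 0.38 × 1.64 × 0.595 = 0.3708 m³/s
w_5 = (3.25 − 2.06)/2 = 0.595 m; q_5 = 0.31 × 1.00 × 0.595 = 0.1845 m³/s
w_6 = (3.25 − 2.87)/2 = 0.19 m; q_6 = 0.16 × 0.37 × 0.19 = 0.01125 m³/s
Q = Σ qᵢ = 1.022 m³/s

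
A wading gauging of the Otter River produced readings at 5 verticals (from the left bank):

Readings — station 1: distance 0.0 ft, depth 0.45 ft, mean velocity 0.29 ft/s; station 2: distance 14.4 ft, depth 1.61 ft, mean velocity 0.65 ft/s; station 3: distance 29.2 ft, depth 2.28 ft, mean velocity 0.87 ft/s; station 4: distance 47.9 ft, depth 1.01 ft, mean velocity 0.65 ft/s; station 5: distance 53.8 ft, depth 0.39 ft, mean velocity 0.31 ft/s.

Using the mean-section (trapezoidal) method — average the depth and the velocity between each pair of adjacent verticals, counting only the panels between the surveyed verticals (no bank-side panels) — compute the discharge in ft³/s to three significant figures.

Panel 1-2: Δb = 14.4 ft, d̄ = (0.45+1.61)/2 = 1.03, v̄ = (0.29+0.65)/2 = 0.47 → q = 14.4×1.03×0.47 = 6.971 ft³/s
Panel 2-3: Δb = 14.8 ft, d̄ = (1.61+2.28)/2 = 1.945, v̄ = (0.65+0.87)/2 = 0.76 → q = 14.8×1.945×0.76 = 21.88 ft³/s
Panel 3-4: Δb = 18.7 ft, d̄ = (2.28+1.01)/2 = 1.645, v̄ = (0.87+0.65)/2 = 0.76 → q = 18.7×1.645×0.76 = 23.38 ft³/s
Panel 4-5: Δb = 5.9 ft, d̄ = (1.01+0.39)/2 = 0.7, v̄ = (0.65+0.31)/2 = 0.48 → q = 5.9×0.7×0.48 = 1.982 ft³/s
Q = Σ q = 54.21 ft³/s

54.2 ft³/s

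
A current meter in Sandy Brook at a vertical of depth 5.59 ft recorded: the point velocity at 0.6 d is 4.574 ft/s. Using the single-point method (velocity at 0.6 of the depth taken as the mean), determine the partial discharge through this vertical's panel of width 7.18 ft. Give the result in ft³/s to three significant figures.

184 ft³/s

v̄ = v₀.₆ = 4.574 ft/s
q = v̄ × d × w = 4.574 × 5.59 × 7.18 = 183.6 ft³/s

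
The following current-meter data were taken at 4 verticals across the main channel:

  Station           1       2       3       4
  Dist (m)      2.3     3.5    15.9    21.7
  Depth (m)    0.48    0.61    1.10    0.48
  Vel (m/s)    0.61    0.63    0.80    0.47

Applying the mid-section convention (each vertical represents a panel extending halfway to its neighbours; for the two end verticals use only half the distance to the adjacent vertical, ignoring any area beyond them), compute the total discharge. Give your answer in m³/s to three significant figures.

w_1 = (3.5 − 2.3)/2 = 0.6 m; q_1 = 0.61 × 0.48 × 0.6 = 0.1757 m³/s
w_2 = (15.9 − 2.3)/2 = 6.8 m; q_2 = 0.63 × 0.61 × 6.8 = 2.613 m³/s
w_3 = (21.7 − 3.5)/2 = 9.1 m; q_3 = 0.80 × 1.10 × 9.1 = 8.008 m³/s
w_4 = (21.7 − 15.9)/2 = 2.9 m; q_4 = 0.47 × 0.48 × 2.9 = 0.6542 m³/s
Q = Σ qᵢ = 11.45 m³/s

11.5 m³/s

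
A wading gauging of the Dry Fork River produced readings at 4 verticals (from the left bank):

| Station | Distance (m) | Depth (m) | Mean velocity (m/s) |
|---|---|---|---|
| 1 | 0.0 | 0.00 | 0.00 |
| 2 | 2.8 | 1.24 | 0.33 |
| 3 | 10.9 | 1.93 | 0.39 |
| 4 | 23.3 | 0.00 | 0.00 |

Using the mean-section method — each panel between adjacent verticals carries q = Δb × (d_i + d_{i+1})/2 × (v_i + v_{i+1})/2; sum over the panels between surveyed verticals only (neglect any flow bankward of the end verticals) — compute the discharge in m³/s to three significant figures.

Panel 1-2: Δb = 2.8 m, d̄ = (0.00+1.24)/2 = 0.62, v̄ = (0.00+0.33)/2 = 0.165 → q = 2.8×0.62×0.165 = 0.2864 m³/s
Panel 2-3: Δb = 8.1 m, d̄ = (1.24+1.93)/2 = 1.585, v̄ = (0.33+0.39)/2 = 0.36 → q = 8.1×1.585×0.36 = 4.622 m³/s
Panel 3-4: Δb = 12.4 m, d̄ = (1.93+0.00)/2 = 0.965, v̄ = (0.39+0.00)/2 = 0.195 → q = 12.4×0.965×0.195 = 2.333 m³/s
Q = Σ q = 7.242 m³/s

7.24 m³/s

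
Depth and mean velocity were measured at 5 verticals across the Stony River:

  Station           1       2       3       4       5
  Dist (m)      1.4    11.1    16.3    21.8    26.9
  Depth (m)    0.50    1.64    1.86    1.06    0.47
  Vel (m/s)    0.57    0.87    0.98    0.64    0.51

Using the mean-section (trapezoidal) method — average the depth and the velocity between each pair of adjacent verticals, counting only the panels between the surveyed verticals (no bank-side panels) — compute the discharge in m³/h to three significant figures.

Panel 1-2: Δb = 9.7 m, d̄ = (0.50+1.64)/2 = 1.07, v̄ = (0.57+0.87)/2 = 0.72 → q = 9.7×1.07×0.72 = 7.473 m³/s
Panel 2-3: Δb = 5.2 m, d̄ = (1.64+1.86)/2 = 1.75, v̄ = (0.87+0.98)/2 = 0.925 → q = 5.2×1.75×0.925 = 8.418 m³/s
Panel 3-4: Δb = 5.5 m, d̄ = (1.86+1.06)/2 = 1.46, v̄ = (0.98+0.64)/2 = 0.81 → q = 5.5×1.46×0.81 = 6.504 m³/s
Panel 4-5: Δb = 5.1 m, d̄ = (1.06+0.47)/2 = 0.765, v̄ = (0.64+0.51)/2 = 0.575 → q = 5.1×0.765×0.575 = 2.243 m³/s
Q = Σ q = 24.64 m³/s
= 24.64 × 3600 = 88700 m³/h

88700 m³/h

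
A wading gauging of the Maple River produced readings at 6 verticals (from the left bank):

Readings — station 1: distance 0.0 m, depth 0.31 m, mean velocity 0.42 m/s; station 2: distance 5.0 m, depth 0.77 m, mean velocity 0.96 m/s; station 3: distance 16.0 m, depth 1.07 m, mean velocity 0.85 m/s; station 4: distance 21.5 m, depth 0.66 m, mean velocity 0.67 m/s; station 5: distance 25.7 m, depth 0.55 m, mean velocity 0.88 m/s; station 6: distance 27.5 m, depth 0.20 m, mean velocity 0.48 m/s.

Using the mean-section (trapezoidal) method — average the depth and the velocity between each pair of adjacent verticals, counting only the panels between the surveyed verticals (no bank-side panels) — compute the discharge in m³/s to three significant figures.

17.1 m³/s

Panel 1-2: Δb = 5 m, d̄ = (0.31+0.77)/2 = 0.54, v̄ = (0.42+0.96)/2 = 0.69 → q = 5×0.54×0.69 = 1.863 m³/s
Panel 2-3: Δb = 11 m, d̄ = (0.77+1.07)/2 = 0.92, v̄ = (0.96+0.85)/2 = 0.905 → q = 11×0.92×0.905 = 9.159 m³/s
Panel 3-4: Δb = 5.5 m, d̄ = (1.07+0.66)/2 = 0.865, v̄ = (0.85+0.67)/2 = 0.76 → q = 5.5×0.865×0.76 = 3.616 m³/s
Panel 4-5: Δb = 4.2 m, d̄ = (0.66+0.55)/2 = 0.605, v̄ = (0.67+0.88)/2 = 0.775 → q = 4.2×0.605×0.775 = 1.969 m³/s
Panel 5-6: Δb = 1.8 m, d̄ = (0.55+0.20)/2 = 0.375, v̄ = (0.88+0.48)/2 = 0.68 → q = 1.8×0.375×0.68 = 0.4590 m³/s
Q = Σ q = 17.07 m³/s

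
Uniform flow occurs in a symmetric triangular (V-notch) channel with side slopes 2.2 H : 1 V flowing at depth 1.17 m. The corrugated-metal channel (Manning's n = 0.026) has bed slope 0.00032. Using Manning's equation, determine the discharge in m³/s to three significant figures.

A = z·y² = 2.2×1.17² = 3.012 m²
P = 2y√(1+z²) = 2×1.17×√(1+2.2²) = 5.655 m
R = A/P = 3.012/5.655 = 0.5326 m
Q = (1/n)·A·R^(2/3)·S^(1/2) = (1/0.026) × 3.012 × 0.5326^(2/3) × 0.00032^(1/2) = 1.361 m³/s

1.36 m³/s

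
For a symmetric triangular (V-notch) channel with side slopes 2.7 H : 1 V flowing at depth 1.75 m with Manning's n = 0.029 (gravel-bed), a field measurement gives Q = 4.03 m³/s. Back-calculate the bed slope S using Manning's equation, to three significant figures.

A = z·y² = 2.7×1.75² = 8.269 m²
P = 2y√(1+z²) = 2×1.75×√(1+2.7²) = 10.08 m
R = A/P = 8.269/10.08 = 0.8205 m
S = (Q·n / (1·A·R^(2/3)))² = (4.03×0.029 / (1×8.269×0.8765))² = 0.0002601

0.000260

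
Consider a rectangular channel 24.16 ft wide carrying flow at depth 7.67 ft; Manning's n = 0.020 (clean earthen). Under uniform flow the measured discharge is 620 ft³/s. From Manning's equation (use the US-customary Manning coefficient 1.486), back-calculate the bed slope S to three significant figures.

A = b·y = 24.16 × 7.67 = 185.3 ft²
P = b + 2y = 24.16 + 2×7.67 = 39.50 ft
R = A/P = 185.3/39.50 = 4.691 ft
S = (Q·n / (1.486·A·R^(2/3)))² = (620×0.020 / (1.486×185.3×2.802))² = 0.0002582

0.000258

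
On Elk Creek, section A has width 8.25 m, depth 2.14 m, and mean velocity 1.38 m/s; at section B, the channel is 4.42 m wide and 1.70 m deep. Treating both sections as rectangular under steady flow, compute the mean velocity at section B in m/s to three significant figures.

3.24 m/s

Q = A₁V₁ = (8.25×2.14) × 1.38 = 24.36 m³/s
A₂ = 4.42 × 1.70 = 7.514 m²
V₂ = Q/A₂ = 24.36/7.514 = 3.242 m/s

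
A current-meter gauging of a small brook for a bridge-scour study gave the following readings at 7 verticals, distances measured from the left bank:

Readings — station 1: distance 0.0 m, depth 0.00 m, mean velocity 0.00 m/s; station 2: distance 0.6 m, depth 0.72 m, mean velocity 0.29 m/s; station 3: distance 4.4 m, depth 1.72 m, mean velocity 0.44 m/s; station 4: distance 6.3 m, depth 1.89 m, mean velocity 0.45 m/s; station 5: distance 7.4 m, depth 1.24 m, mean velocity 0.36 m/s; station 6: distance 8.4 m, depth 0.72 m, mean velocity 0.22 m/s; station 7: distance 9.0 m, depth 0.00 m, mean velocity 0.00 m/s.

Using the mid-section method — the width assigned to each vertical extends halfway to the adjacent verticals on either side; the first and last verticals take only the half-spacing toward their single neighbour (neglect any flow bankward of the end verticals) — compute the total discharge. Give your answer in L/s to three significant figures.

w_2 = (4.4 − 0.0)/2 = 2.2 m; q_2 = 0.29 × 0.72 × 2.2 = 0.4594 m³/s
w_3 = (6.3 − 0.6)/2 = 2.85 m; q_3 = 0.44 × 1.72 × 2.85 = 2.157 m³/s
w_4 = (7.4 − 4.4)/2 = 1.5 m; q_4 = 0.45 × 1.89 × 1.5 = 1.276 m³/s
w_5 = (8.4 − 6.3)/2 = 1.05 m; q_5 = 0.36 × 1.24 × 1.05 = 0.4687 m³/s
w_6 = (9.0 − 7.4)/2 = 0.8 m; q_6 = 0.22 × 0.72 × 0.8 = 0.1267 m³/s
Stations 1, 7 contribute zero (depth or velocity is 0).
Q = Σ qᵢ = 4.487 m³/s
= 4.487 × 1000 = 4487 L/s

4490 L/s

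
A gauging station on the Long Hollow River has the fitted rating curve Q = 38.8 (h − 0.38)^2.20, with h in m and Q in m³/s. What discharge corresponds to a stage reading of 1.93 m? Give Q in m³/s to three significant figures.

Q = 38.8 × (1.93 − 0.38)^2.20 = 38.8 × 1.55^2.20 = 101.8 m³/s

102 m³/s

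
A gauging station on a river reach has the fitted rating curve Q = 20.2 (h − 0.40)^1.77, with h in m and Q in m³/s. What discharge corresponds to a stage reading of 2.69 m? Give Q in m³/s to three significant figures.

Q = 20.2 × (2.69 − 0.40)^1.77 = 20.2 × 2.29^1.77 = 87.55 m³/s

87.6 m³/s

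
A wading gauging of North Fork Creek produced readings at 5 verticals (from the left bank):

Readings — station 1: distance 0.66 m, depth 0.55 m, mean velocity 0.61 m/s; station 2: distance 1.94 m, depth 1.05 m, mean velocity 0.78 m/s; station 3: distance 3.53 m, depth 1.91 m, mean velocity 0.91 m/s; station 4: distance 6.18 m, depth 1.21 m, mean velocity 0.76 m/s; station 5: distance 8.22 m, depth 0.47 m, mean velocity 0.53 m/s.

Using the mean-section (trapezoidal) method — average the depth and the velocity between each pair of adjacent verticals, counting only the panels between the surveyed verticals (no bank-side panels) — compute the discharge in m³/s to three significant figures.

Panel 1-2: Δb = 1.28 m, d̄ = (0.55+1.05)/2 = 0.8, v̄ = (0.61+0.78)/2 = 0.695 → q = 1.28×0.8×0.695 = 0.7117 m³/s
Panel 2-3: Δb = 1.59 m, d̄ = (1.05+1.91)/2 = 1.48, v̄ = (0.78+0.91)/2 = 0.845 → q = 1.59×1.48×0.845 = 1.988 m³/s
Panel 3-4: Δb = 2.65 m, d̄ = (1.91+1.21)/2 = 1.56, v̄ = (0.91+0.76)/2 = 0.835 → q = 2.65×1.56×0.835 = 3.452 m³/s
Panel 4-5: Δb = 2.04 m, d̄ = (1.21+0.47)/2 = 0.84, v̄ = (0.76+0.53)/2 = 0.645 → q = 2.04×0.84×0.645 = 1.105 m³/s
Q = Σ q = 7.257 m³/s

7.26 m³/s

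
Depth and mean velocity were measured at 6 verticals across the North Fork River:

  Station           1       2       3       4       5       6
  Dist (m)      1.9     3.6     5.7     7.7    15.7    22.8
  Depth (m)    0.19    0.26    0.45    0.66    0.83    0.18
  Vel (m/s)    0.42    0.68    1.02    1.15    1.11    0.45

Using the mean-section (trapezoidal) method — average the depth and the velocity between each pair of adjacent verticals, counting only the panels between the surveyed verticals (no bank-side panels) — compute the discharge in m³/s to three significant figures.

11.6 m³/s

Panel 1-2: Δb = 1.7 m, d̄ = (0.19+0.26)/2 = 0.225, v̄ = (0.42+0.68)/2 = 0.55 → q = 1.7×0.225×0.55 = 0.2104 m³/s
Panel 2-3: Δb = 2.1 m, d̄ = (0.26+0.45)/2 = 0.355, v̄ = (0.68+1.02)/2 = 0.85 → q = 2.1×0.355×0.85 = 0.6337 m³/s
Panel 3-4: Δb = 2 m, d̄ = (0.45+0.66)/2 = 0.555, v̄ = (1.02+1.15)/2 = 1.085 → q = 2×0.555×1.085 = 1.204 m³/s
Panel 4-5: Δb = 8 m, d̄ = (0.66+0.83)/2 = 0.745, v̄ = (1.15+1.11)/2 = 1.13 → q = 8×0.745×1.13 = 6.735 m³/s
Panel 5-6: Δb = 7.1 m, d̄ = (0.83+0.18)/2 = 0.505, v̄ = (1.11+0.45)/2 = 0.78 → q = 7.1×0.505×0.78 = 2.797 m³/s
Q = Σ q = 11.58 m³/s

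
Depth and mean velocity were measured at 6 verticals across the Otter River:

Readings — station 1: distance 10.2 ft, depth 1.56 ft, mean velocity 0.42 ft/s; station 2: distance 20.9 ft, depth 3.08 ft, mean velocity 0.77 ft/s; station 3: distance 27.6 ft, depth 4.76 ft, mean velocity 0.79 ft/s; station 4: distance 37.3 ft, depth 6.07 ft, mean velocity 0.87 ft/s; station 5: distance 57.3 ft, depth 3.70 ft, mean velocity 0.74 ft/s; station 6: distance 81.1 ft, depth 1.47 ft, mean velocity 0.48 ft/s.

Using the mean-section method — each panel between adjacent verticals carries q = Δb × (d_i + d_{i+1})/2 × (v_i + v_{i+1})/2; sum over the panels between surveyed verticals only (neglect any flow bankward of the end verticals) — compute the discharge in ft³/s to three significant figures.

Panel 1-2: Δb = 10.7 ft, d̄ = (1.56+3.08)/2 = 2.32, v̄ = (0.42+0.77)/2 = 0.595 → q = 10.7×2.32×0.595 = 14.77 ft³/s
Panel 2-3: Δb = 6.7 ft, d̄ = (3.08+4.76)/2 = 3.92, v̄ = (0.77+0.79)/2 = 0.78 → q = 6.7×3.92×0.78 = 20.49 ft³/s
Panel 3-4: Δb = 9.7 ft, d̄ = (4.76+6.07)/2 = 5.415, v̄ = (0.79+0.87)/2 = 0.83 → q = 9.7×5.415×0.83 = 43.60 ft³/s
Panel 4-5: Δb = 20 ft, d̄ = (6.07+3.70)/2 = 4.885, v̄ = (0.87+0.74)/2 = 0.805 → q = 20×4.885×0.805 = 78.65 ft³/s
Panel 5-6: Δb = 23.8 ft, d̄ = (3.70+1.47)/2 = 2.585, v̄ = (0.74+0.48)/2 = 0.61 → q = 23.8×2.585×0.61 = 37.53 ft³/s
Q = Σ q = 195.0 ft³/s

195 ft³/s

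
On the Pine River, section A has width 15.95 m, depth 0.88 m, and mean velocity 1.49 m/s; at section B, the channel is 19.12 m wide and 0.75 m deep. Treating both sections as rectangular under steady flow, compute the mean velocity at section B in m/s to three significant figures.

1.46 m/s

Q = A₁V₁ = (15.95×0.88) × 1.49 = 20.91 m³/s
A₂ = 19.12 × 0.75 = 14.34 m²
V₂ = Q/A₂ = 20.91/14.34 = 1.458 m/s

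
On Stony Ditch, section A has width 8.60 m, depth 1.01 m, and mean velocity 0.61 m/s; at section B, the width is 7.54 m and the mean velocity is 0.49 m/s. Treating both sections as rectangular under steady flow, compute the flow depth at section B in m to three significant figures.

Q = A₁V₁ = (8.60×1.01) × 0.61 = 5.298 m³/s
d₂ = Q/(b₂ V₂) = 5.298/(7.54×0.49) = 1.434 m

1.43 m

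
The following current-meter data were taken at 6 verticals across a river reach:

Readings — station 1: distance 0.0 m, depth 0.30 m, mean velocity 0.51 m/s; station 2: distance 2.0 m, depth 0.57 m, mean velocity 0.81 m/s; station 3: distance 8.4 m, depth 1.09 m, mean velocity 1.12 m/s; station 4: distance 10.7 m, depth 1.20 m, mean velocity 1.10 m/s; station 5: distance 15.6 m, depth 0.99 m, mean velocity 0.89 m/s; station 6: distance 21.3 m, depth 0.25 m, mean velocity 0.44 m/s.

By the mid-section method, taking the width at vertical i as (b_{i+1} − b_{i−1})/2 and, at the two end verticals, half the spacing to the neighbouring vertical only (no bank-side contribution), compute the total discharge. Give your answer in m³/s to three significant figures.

17.1 m³/s

w_1 = (2.0 − 0.0)/2 = 1 m; q_1 = 0.51 × 0.30 × 1 = 0.1530 m³/s
w_2 = (8.4 − 0.0)/2 = 4.2 m; q_2 = 0.81 × 0.57 × 4.2 = 1.939 m³/s
w_3 = (10.7 − 2.0)/2 = 4.35 m; q_3 = 1.12 × 1.09 × 4.35 = 5.310 m³/s
w_4 = (15.6 − 8.4)/2 = 3.6 m; q_4 = 1.10 × 1.20 × 3.6 = 4.752 m³/s
w_5 = (21.3 − 10.7)/2 = 5.3 m; q_5 = 0.89 × 0.99 × 5.3 = 4.670 m³/s
w_6 = (21.3 − 15.6)/2 = 2.85 m; q_6 = 0.44 × 0.25 × 2.85 = 0.3135 m³/s
Q = Σ qᵢ = 17.14 m³/s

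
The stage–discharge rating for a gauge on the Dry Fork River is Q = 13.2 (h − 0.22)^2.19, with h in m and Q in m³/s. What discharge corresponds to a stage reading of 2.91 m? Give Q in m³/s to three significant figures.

Q = 13.2 × (2.91 − 0.22)^2.19 = 13.2 × 2.69^2.19 = 115.3 m³/s

115 m³/s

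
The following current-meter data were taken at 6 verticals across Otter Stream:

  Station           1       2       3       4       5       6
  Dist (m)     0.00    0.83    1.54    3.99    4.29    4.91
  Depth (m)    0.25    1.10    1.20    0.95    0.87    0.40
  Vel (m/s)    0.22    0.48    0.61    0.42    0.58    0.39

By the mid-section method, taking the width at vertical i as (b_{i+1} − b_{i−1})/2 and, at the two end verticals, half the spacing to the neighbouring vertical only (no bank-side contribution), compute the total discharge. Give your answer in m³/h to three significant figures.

w_1 = (0.83 − 0.00)/2 = 0.415 m; q_1 = 0.22 × 0.25 × 0.415 = 0.02283 m³/s
w_2 = (1.54 − 0.00)/2 = 0.77 m; q_2 = 0.48 × 1.10 × 0.77 = 0.4066 m³/s
w_3 = (3.99 − 0.83)/2 = 1.58 m; q_3 = 0.61 × 1.20 × 1.58 = 1.157 m³/s
w_4 = (4.29 − 1.54)/2 = 1.375 m; q_4 = 0.42 × 0.95 × 1.375 = 0.5486 m³/s
w_5 = (4.91 − 3.99)/2 = 0.46 m; q_5 = 0.58 × 0.87 × 0.46 = 0.2321 m³/s
w_6 = (4.91 − 4.29)/2 = 0.31 m; q_6 = 0.39 × 0.40 × 0.31 = 0.04836 m³/s
Q = Σ qᵢ = 2.415 m³/s
= 2.415 × 3600 = 8694 m³/h

8690 m³/h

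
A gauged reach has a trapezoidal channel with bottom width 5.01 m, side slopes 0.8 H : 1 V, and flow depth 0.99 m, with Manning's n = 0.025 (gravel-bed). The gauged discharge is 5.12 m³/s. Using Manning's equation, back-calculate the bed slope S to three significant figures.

0.000714

A = (b + z·y)·y = (5.01 + 0.8×0.99)×0.99 = 5.744 m²
P = b + 2y√(1+z²) = 5.01 + 2×0.99×√(1+0.8²) = 7.546 m
R = A/P = 5.744/7.546 = 0.7612 m
S = (Q·n / (1·A·R^(2/3)))² = (5.12×0.025 / (1×5.744×0.8337))² = 0.0007144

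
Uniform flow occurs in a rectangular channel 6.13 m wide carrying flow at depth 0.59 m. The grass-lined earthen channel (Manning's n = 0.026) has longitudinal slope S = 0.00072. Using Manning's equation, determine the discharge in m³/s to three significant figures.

2.33 m³/s

A = b·y = 6.13 × 0.59 = 3.617 m²
P = b + 2y = 6.13 + 2×0.59 = 7.310 m
R = A/P = 3.617/7.310 = 0.4948 m
Q = (1/n)·A·R^(2/3)·S^(1/2) = (1/0.026) × 3.617 × 0.4948^(2/3) × 0.00072^(1/2) = 2.335 m³/s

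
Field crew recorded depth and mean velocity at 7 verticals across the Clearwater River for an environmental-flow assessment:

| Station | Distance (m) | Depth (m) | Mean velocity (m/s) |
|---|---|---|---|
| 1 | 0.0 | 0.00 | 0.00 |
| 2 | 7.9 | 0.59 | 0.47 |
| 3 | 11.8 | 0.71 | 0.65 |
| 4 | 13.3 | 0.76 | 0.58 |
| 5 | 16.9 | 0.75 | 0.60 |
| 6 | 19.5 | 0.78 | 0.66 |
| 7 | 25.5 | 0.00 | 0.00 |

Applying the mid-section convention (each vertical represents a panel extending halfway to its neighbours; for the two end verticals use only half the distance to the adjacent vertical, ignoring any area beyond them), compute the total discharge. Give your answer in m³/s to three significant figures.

7.61 m³/s

w_2 = (11.8 − 0.0)/2 = 5.9 m; q_2 = 0.47 × 0.59 × 5.9 = 1.636 m³/s
w_3 = (13.3 − 7.9)/2 = 2.7 m; q_3 = 0.65 × 0.71 × 2.7 = 1.246 m³/s
w_4 = (16.9 − 11.8)/2 = 2.55 m; q_4 = 0.58 × 0.76 × 2.55 = 1.124 m³/s
w_5 = (19.5 − 13.3)/2 = 3.1 m; q_5 = 0.60 × 0.75 × 3.1 = 1.395 m³/s
w_6 = (25.5 − 16.9)/2 = 4.3 m; q_6 = 0.66 × 0.78 × 4.3 = 2.214 m³/s
Stations 1, 7 contribute zero (depth or velocity is 0).
Q = Σ qᵢ = 7.615 m³/s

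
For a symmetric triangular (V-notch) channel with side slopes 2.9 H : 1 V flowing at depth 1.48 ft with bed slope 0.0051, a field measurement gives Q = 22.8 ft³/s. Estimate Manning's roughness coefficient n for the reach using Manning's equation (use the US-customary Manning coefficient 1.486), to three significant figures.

A = z·y² = 2.9×1.48² = 6.352 ft²
P = 2y√(1+z²) = 2×1.48×√(1+2.9²) = 9.080 ft
R = A/P = 6.352/9.080 = 0.6996 ft
n = (1.486/Q)·A·R^(2/3)·S^(1/2) = (1.486/22.8) × 6.352 × 0.7881 × 0.07141 = 0.02330

0.0233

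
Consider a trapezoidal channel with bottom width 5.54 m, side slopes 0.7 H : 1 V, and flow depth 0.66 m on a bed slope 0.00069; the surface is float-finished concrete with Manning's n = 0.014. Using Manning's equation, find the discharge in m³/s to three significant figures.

5.01 m³/s

A = (b + z·y)·y = (5.54 + 0.7×0.66)×0.66 = 3.961 m²
P = b + 2y√(1+z²) = 5.54 + 2×0.66×√(1+0.7²) = 7.151 m
R = A/P = 3.961/7.151 = 0.5539 m
Q = (1/n)·A·R^(2/3)·S^(1/2) = (1/0.014) × 3.961 × 0.5539^(2/3) × 0.00069^(1/2) = 5.013 m³/s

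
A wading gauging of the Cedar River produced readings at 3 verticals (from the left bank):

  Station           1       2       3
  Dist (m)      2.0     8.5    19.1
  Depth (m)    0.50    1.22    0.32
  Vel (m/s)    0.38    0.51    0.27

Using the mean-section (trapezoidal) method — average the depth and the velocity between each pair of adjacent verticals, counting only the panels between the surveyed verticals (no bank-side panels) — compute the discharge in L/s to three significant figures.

Panel 1-2: Δb = 6.5 m, d̄ = (0.50+1.22)/2 = 0.86, v̄ = (0.38+0.51)/2 = 0.445 → q = 6.5×0.86×0.445 = 2.488 m³/s
Panel 2-3: Δb = 10.6 m, d̄ = (1.22+0.32)/2 = 0.77, v̄ = (0.51+0.27)/2 = 0.39 → q = 10.6×0.77×0.39 = 3.183 m³/s
Q = Σ q = 5.671 m³/s
= 5.671 × 1000 = 5671 L/s

5670 L/s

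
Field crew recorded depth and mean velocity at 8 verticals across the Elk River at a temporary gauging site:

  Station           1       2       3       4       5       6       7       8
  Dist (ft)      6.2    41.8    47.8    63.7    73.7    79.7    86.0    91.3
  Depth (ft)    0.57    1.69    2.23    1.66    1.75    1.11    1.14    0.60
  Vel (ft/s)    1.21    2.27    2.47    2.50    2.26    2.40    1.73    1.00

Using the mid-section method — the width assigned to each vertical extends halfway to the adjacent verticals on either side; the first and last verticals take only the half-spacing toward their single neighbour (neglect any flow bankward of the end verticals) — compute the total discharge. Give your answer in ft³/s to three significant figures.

w_1 = (41.8 − 6.2)/2 = 17.8 ft; q_1 = 1.21 × 0.57 × 17.8 = 12.28 ft³/s
w_2 = (47.8 − 6.2)/2 = 20.8 ft; q_2 = 2.27 × 1.69 × 20.8 = 79.80 ft³/s
w_3 = (63.7 − 41.8)/2 = 10.95 ft; q_3 = 2.47 × 2.23 × 10.95 = 60.31 ft³/s
w_4 = (73.7 − 47.8)/2 = 12.95 ft; q_4 = 2.50 × 1.66 × 12.95 = 53.74 ft³/s
w_5 = (79.7 − 63.7)/2 = 8 ft; q_5 = 2.26 × 1.75 × 8 = 31.64 ft³/s
w_6 = (86.0 − 73.7)/2 = 6.15 ft; q_6 = 2.40 × 1.11 × 6.15 = 16.38 ft³/s
w_7 = (91.3 − 79.7)/2 = 5.8 ft; q_7 = 1.73 × 1.14 × 5.8 = 11.44 ft³/s
w_8 = (91.3 − 86.0)/2 = 2.65 ft; q_8 = 1.00 × 0.60 × 2.65 = 1.590 ft³/s
Q = Σ qᵢ = 267.2 ft³/s

267 ft³/s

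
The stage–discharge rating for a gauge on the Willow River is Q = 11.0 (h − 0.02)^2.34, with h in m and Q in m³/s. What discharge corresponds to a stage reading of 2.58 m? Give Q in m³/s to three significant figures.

Q = 11.0 × (2.58 − 0.02)^2.34 = 11.0 × 2.56^2.34 = 99.24 m³/s

99.2 m³/s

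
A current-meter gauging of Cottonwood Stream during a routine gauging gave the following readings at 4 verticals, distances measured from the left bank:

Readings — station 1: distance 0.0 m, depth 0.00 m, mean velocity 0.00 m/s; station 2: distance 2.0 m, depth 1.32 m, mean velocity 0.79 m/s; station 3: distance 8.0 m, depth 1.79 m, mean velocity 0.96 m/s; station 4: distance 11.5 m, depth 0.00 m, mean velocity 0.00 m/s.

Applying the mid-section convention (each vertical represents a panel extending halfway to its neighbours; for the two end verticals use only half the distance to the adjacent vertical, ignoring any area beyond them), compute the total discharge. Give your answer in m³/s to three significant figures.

w_2 = (8.0 − 0.0)/2 = 4 m; q_2 = 0.79 × 1.32 × 4 = 4.171 m³/s
w_3 = (11.5 − 2.0)/2 = 4.75 m; q_3 = 0.96 × 1.79 × 4.75 = 8.162 m³/s
Stations 1, 4 contribute zero (depth or velocity is 0).
Q = Σ qᵢ = 12.33 m³/s

12.3 m³/s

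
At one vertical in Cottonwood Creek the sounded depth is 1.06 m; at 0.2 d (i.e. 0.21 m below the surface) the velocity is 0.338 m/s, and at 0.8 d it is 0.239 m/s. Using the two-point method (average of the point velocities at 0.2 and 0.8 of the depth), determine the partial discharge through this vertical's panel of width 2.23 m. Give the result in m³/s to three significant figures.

v̄ = (0.338 + 0.239) / 2 = 0.2885 m/s
q = v̄ × d × w = 0.2885 × 1.06 × 2.23 = 0.6820 m³/s

0.682 m³/s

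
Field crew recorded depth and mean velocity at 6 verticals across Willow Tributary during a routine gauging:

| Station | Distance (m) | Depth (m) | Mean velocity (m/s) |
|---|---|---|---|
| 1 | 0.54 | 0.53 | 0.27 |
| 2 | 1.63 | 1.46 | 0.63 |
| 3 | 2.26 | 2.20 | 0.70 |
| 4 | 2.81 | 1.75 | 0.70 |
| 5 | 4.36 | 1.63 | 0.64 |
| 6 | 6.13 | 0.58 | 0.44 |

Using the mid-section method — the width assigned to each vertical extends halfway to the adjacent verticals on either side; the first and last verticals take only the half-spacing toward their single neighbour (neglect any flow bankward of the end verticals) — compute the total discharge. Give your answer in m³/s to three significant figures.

w_1 = (1.63 − 0.54)/2 = 0.545 m; q_1 = 0.27 × 0.53 × 0.545 = 0.07799 m³/s
w_2 = (2.26 − 0.54)/2 = 0.86 m; q_2 = 0.63 × 1.46 × 0.86 = 0.7910 m³/s
w_3 = (2.81 − 1.63)/2 = 0.59 m; q_3 = 0.70 × 2.20 × 0.59 = 0.9086 m³/s
w_4 = (4.36 − 2.26)/2 = 1.05 m; q_4 = 0.70 × 1.75 × 1.05 = 1.286 m³/s
w_5 = (6.13 − 2.81)/2 = 1.66 m; q_5 = 0.64 × 1.63 × 1.66 = 1.732 m³/s
w_6 = (6.13 − 4.36)/2 = 0.885 m; q_6 = 0.44 × 0.58 × 0.885 = 0.2259 m³/s
Q = Σ qᵢ = 5.021 m³/s

5.02 m³/s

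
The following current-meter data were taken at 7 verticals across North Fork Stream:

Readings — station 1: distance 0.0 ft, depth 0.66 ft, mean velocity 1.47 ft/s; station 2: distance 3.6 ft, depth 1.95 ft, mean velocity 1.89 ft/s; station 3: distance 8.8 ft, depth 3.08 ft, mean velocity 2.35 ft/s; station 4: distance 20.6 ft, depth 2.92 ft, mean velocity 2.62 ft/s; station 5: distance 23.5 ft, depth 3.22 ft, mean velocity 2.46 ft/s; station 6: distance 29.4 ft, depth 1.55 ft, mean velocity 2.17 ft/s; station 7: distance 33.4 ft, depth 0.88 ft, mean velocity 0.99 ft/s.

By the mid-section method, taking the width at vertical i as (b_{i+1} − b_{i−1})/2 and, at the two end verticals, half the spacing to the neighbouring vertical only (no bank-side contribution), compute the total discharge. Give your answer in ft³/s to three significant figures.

189 ft³/s

w_1 = (3.6 − 0.0)/2 = 1.8 ft; q_1 = 1.47 × 0.66 × 1.8 = 1.746 ft³/s
w_2 = (8.8 − 0.0)/2 = 4.4 ft; q_2 = 1.89 × 1.95 × 4.4 = 16.22 ft³/s
w_3 = (20.6 − 3.6)/2 = 8.5 ft; q_3 = 2.35 × 3.08 × 8.5 = 61.52 ft³/s
w_4 = (23.5 − 8.8)/2 = 7.35 ft; q_4 = 2.62 × 2.92 × 7.35 = 56.23 ft³/s
w_5 = (29.4 − 20.6)/2 = 4.4 ft; q_5 = 2.46 × 3.22 × 4.4 = 34.85 ft³/s
w_6 = (33.4 − 23.5)/2 = 4.95 ft; q_6 = 2.17 × 1.55 × 4.95 = 16.65 ft³/s
w_7 = (33.4 − 29.4)/2 = 2 ft; q_7 = 0.99 × 0.88 × 2 = 1.742 ft³/s
Q = Σ qᵢ = 189.0 ft³/s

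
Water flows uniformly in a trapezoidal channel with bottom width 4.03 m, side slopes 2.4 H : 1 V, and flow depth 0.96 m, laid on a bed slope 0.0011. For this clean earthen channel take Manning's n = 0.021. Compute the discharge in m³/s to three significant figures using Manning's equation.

A = (b + z·y)·y = (4.03 + 2.4×0.96)×0.96 = 6.081 m²
P = b + 2y√(1+z²) = 4.03 + 2×0.96×√(1+2.4²) = 9.022 m
R = A/P = 6.081/9.022 = 0.6740 m
Q = (1/n)·A·R^(2/3)·S^(1/2) = (1/0.021) × 6.081 × 0.6740^(2/3) × 0.0011^(1/2) = 7.382 m³/s

7.38 m³/s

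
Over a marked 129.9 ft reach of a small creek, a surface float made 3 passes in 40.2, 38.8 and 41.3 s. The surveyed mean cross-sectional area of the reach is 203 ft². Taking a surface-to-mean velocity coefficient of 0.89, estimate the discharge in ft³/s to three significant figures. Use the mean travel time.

585 ft³/s

t̄ = (40.2 + 38.8 + 41.3) / 3 = 40.1 s
v_surface = L / t̄ = 129.9 / 40.1 = 3.239 ft/s
v_mean = 0.89 × 3.239 = 2.883 ft/s
Q = A × v_mean = 203 × 2.883 = 585.3 ft³/s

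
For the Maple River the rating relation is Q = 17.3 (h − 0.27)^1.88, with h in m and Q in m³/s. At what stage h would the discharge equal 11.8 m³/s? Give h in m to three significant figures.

h − h₀ = (Q/C)^(1/b) = (11.8/17.3)^(1/1.88) = 0.8159 m
h = 0.27 + 0.8159 = 1.086 m

1.09 m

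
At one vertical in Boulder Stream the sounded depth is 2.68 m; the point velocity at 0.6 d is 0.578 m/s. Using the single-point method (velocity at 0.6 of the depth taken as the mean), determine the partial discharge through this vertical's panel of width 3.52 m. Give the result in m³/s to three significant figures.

v̄ = v₀.₆ = 0.578 m/s
q = v̄ × d × w = 0.5780 × 2.68 × 3.52 = 5.453 m³/s

5.45 m³/s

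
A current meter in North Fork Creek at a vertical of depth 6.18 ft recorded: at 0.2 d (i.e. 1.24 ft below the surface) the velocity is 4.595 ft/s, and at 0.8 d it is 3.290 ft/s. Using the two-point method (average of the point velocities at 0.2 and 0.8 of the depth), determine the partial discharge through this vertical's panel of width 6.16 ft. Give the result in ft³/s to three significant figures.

v̄ = (4.595 + 3.290) / 2 = 3.943 ft/s
q = v̄ × d × w = 3.943 × 6.18 × 6.16 = 150.1 ft³/s

150 ft³/s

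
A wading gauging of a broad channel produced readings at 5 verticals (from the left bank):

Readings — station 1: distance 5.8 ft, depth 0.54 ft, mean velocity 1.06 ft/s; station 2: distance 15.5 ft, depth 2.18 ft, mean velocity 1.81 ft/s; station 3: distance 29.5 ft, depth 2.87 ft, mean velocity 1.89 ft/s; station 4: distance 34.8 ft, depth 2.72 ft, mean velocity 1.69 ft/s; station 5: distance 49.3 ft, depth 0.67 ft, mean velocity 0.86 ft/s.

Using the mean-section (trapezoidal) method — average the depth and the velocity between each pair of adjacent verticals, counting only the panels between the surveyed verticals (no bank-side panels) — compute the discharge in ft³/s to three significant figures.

Panel 1-2: Δb = 9.7 ft, d̄ = (0.54+2.18)/2 = 1.36, v̄ = (1.06+1.81)/2 = 1.435 → q = 9.7×1.36×1.435 = 18.93 ft³/s
Panel 2-3: Δb = 14 ft, d̄ = (2.18+2.87)/2 = 2.525, v̄ = (1.81+1.89)/2 = 1.85 → q = 14×2.525×1.85 = 65.40 ft³/s
Panel 3-4: Δb = 5.3 ft, d̄ = (2.87+2.72)/2 = 2.795, v̄ = (1.89+1.69)/2 = 1.79 → q = 5.3×2.795×1.79 = 26.52 ft³/s
Panel 4-5: Δb = 14.5 ft, d̄ = (2.72+0.67)/2 = 1.695, v̄ = (1.69+0.86)/2 = 1.275 → q = 14.5×1.695×1.275 = 31.34 ft³/s
Q = Σ q = 142.2 ft³/s

142 ft³/s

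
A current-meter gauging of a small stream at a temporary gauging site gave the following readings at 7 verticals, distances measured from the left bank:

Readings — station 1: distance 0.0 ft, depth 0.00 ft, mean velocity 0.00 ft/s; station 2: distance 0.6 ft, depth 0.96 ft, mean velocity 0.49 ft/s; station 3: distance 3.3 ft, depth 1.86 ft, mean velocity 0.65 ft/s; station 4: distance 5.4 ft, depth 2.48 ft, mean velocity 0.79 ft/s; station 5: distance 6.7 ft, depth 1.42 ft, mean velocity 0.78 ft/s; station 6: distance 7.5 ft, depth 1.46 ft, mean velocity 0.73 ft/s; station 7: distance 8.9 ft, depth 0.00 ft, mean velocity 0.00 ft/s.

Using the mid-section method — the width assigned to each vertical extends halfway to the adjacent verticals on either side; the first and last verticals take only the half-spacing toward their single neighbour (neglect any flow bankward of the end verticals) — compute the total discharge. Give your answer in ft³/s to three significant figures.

w_2 = (3.3 − 0.0)/2 = 1.65 ft; q_2 = 0.49 × 0.96 × 1.65 = 0.7762 ft³/s
w_3 = (5.4 − 0.6)/2 = 2.4 ft; q_3 = 0.65 × 1.86 × 2.4 = 2.902 ft³/s
w_4 = (6.7 − 3.3)/2 = 1.7 ft; q_4 = 0.79 × 2.48 × 1.7 = 3.331 ft³/s
w_5 = (7.5 − 5.4)/2 = 1.05 ft; q_5 = 0.78 × 1.42 × 1.05 = 1.163 ft³/s
w_6 = (8.9 − 6.7)/2 = 1.1 ft; q_6 = 0.73 × 1.46 × 1.1 = 1.172 ft³/s
Stations 1, 7 contribute zero (depth or velocity is 0).
Q = Σ qᵢ = 9.344 ft³/s

9.34 ft³/s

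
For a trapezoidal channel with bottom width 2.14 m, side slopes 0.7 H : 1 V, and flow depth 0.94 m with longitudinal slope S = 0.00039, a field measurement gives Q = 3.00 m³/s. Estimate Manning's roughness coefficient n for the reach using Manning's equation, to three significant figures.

A = (b + z·y)·y = (2.14 + 0.7×0.94)×0.94 = 2.630 m²
P = b + 2y√(1+z²) = 2.14 + 2×0.94×√(1+0.7²) = 4.435 m
R = A/P = 2.630/4.435 = 0.5931 m
n = (1/Q)·A·R^(2/3)·S^(1/2) = (1/3.00) × 2.630 × 0.7059 × 0.01975 = 0.01222

0.0122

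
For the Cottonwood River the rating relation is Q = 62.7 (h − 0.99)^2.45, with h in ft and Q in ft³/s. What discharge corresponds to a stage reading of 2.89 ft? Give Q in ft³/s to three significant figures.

Q = 62.7 × (2.89 − 0.99)^2.45 = 62.7 × 1.9^2.45 = 302.1 ft³/s

302 ft³/s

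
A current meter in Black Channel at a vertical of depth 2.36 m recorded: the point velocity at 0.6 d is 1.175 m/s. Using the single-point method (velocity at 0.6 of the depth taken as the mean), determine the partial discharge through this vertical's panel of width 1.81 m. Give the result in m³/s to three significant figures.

5.02 m³/s

v̄ = v₀.₆ = 1.175 m/s
q = v̄ × d × w = 1.175 × 2.36 × 1.81 = 5.019 m³/s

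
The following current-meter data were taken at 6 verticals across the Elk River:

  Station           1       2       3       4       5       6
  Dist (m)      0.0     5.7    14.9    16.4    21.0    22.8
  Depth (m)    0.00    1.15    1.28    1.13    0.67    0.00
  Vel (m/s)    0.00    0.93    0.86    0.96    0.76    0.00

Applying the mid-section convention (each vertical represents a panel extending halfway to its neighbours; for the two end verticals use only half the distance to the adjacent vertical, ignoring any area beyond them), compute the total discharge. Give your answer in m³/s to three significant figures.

18.8 m³/s

w_2 = (14.9 − 0.0)/2 = 7.45 m; q_2 = 0.93 × 1.15 × 7.45 = 7.968 m³/s
w_3 = (16.4 − 5.7)/2 = 5.35 m; q_3 = 0.86 × 1.28 × 5.35 = 5.889 m³/s
w_4 = (21.0 − 14.9)/2 = 3.05 m; q_4 = 0.96 × 1.13 × 3.05 = 3.309 m³/s
w_5 = (22.8 − 16.4)/2 = 3.2 m; q_5 = 0.76 × 0.67 × 3.2 = 1.629 m³/s
Stations 1, 6 contribute zero (depth or velocity is 0).
Q = Σ qᵢ = 18.80 m³/s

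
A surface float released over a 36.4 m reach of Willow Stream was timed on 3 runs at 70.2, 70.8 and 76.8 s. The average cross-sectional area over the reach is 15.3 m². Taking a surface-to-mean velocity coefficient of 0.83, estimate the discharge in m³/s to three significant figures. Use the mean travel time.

t̄ = (70.2 + 70.8 + 76.8) / 3 = 72.6 s
v_surface = L / t̄ = 36.4 / 72.6 = 0.5014 m/s
v_mean = 0.83 × 0.5014 = 0.4161 m/s
Q = A × v_mean = 15.3 × 0.4161 = 6.367 m³/s

6.37 m³/s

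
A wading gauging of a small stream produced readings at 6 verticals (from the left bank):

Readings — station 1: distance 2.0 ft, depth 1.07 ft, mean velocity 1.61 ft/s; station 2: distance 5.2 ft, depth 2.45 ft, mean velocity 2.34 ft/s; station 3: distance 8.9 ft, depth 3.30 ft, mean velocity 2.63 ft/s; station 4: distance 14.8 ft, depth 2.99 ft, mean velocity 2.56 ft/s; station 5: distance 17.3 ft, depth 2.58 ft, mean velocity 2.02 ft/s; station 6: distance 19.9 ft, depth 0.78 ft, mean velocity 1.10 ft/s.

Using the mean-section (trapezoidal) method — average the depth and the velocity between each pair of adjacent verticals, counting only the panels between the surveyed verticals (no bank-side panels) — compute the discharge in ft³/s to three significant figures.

108 ft³/s

Panel 1-2: Δb = 3.2 ft, d̄ = (1.07+2.45)/2 = 1.76, v̄ = (1.61+2.34)/2 = 1.975 → q = 3.2×1.76×1.975 = 11.12 ft³/s
Panel 2-3: Δb = 3.7 ft, d̄ = (2.45+3.30)/2 = 2.875, v̄ = (2.34+2.63)/2 = 2.485 → q = 3.7×2.875×2.485 = 26.43 ft³/s
Panel 3-4: Δb = 5.9 ft, d̄ = (3.30+2.99)/2 = 3.145, v̄ = (2.63+2.56)/2 = 2.595 → q = 5.9×3.145×2.595 = 48.15 ft³/s
Panel 4-5: Δb = 2.5 ft, d̄ = (2.99+2.58)/2 = 2.785, v̄ = (2.56+2.02)/2 = 2.29 → q = 2.5×2.785×2.29 = 15.94 ft³/s
Panel 5-6: Δb = 2.6 ft, d̄ = (2.58+0.78)/2 = 1.68, v̄ = (2.02+1.10)/2 = 1.56 → q = 2.6×1.68×1.56 = 6.814 ft³/s
Q = Σ q = 108.5 ft³/s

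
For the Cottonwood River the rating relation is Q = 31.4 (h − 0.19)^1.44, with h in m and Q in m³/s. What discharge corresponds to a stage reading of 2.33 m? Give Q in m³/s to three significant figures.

Q = 31.4 × (2.33 − 0.19)^1.44 = 31.4 × 2.14^1.44 = 93.91 m³/s

93.9 m³/s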